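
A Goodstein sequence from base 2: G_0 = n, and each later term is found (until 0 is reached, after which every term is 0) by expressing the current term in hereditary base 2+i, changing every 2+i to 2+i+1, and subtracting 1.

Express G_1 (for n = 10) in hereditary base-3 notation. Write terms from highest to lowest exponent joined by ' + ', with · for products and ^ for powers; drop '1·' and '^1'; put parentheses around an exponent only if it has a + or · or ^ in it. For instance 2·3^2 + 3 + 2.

3^(3 + 1) + 2

base 2: 10 = 2^(2 + 1) + 2; at 3: 3^(3 + 1) + 3 = 84; next = 83
base 3: 83 = 3^(3 + 1) + 2; at 4: 4^(4 + 1) + 2 = 1026; next = 1025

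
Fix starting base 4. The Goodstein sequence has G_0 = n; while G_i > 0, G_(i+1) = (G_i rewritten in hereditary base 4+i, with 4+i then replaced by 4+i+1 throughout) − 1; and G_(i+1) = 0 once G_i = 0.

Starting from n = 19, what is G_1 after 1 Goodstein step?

27

(0) 19|_4 = 4^2 + 3 ↦ 5^2 + 3|_5 = 28 ⇒ 27
(1) 27|_5 = 5^2 + 2 ↦ 6^2 + 2|_6 = 38 ⇒ 37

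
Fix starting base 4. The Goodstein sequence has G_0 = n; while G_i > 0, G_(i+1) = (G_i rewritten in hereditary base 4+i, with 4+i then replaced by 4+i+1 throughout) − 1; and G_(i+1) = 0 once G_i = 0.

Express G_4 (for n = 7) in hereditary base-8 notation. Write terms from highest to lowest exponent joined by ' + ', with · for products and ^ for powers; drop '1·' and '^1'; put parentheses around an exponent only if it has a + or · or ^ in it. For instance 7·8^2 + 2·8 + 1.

(0) 7|_4 = 4 + 3 ↦ 5 + 3|_5 = 8 ⇒ 7
(1) 7|_5 = 5 + 2 ↦ 6 + 2|_6 = 8 ⇒ 7
(2) 7|_6 = 6 + 1 ↦ 7 + 1|_7 = 8 ⇒ 7
(3) 7|_7 = 7 ↦ 8|_8 = 8 ⇒ 7

7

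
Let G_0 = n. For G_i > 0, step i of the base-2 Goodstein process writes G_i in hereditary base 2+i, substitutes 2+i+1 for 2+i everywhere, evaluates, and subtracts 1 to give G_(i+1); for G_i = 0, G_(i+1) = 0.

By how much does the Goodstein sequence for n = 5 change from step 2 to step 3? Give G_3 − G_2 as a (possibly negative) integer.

212

i=0: 5 = 2^2 + 1 (b=2); 2→3: 3^3 + 1 = 28; 28−1 = 27
i=1: 27 = 3^3 (b=3); 3→4: 4^4 = 256; 256−1 = 255
i=2: 255 = 3·4^3 + 3·4^2 + 3·4 + 3 (b=4); 4→5: 3·5^3 + 3·5^2 + 3·5 + 3 = 468; 468−1 = 467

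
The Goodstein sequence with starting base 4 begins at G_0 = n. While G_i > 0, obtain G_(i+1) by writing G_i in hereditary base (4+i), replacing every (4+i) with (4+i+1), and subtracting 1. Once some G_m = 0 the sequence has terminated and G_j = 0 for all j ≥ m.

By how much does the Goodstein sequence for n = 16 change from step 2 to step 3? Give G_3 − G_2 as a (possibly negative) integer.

[0] 16 ≡ 4^2 (base 4). Lift 5: 25. −1: 24.
[1] 24 ≡ 4·5 + 4 (base 5). Lift 6: 28. −1: 27.
[2] 27 ≡ 4·6 + 3 (base 6). Lift 7: 31. −1: 30.

3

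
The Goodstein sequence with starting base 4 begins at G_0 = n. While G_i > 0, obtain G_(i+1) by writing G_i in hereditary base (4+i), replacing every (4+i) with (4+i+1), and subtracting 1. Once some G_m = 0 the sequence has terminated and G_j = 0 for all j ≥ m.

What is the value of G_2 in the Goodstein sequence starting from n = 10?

12

10 —HB4→ 2·4 + 2 —bump→ 2·5 + 2 = 12 —(−1)→ 11
11 —HB5→ 2·5 + 1 —bump→ 2·6 + 1 = 13 —(−1)→ 12
12 —HB6→ 2·6 —bump→ 2·7 = 14 —(−1)→ 13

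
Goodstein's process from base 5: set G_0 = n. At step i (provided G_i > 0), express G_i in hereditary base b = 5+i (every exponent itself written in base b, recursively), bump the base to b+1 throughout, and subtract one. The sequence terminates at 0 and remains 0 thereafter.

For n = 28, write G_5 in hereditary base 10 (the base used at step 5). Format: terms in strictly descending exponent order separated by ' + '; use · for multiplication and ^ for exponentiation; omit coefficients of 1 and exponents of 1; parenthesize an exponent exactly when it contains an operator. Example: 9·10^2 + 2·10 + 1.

i=0: 28 = 5^2 + 3 (b=5); 5→6: 6^2 + 3 = 39; 39−1 = 38
i=1: 38 = 6^2 + 2 (b=6); 6→7: 7^2 + 2 = 51; 51−1 = 50
i=2: 50 = 7^2 + 1 (b=7); 7→8: 8^2 + 1 = 65; 65−1 = 64
i=3: 64 = 8^2 (b=8); 8→9: 9^2 = 81; 81−1 = 80
i=4: 80 = 8·9 + 8 (b=9); 9→10: 8·10 + 8 = 88; 88−1 = 87
i=5: 87 = 8·10 + 7 (b=10); 10→11: 8·11 + 7 = 95; 95−1 = 94

8·10 + 7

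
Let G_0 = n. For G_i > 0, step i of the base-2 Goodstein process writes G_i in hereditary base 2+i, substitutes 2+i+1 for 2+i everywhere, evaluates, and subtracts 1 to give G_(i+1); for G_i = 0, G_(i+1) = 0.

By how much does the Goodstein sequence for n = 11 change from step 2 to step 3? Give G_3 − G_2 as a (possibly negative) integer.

14600

(0) 11|_2 = 2^(2 + 1) + 2 + 1 ↦ 3^(3 + 1) + 3 + 1|_3 = 85 ⇒ 84
(1) 84|_3 = 3^(3 + 1) + 3 ↦ 4^(4 + 1) + 4|_4 = 1028 ⇒ 1027
(2) 1027|_4 = 4^(4 + 1) + 3 ↦ 5^(5 + 1) + 3|_5 = 15628 ⇒ 15627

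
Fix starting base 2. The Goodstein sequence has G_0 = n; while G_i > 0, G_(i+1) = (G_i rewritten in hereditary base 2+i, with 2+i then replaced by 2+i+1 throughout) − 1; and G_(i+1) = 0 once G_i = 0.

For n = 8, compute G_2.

G_0 = 8. HB_2(8) = 2^(2 + 1). Bump = 81. G_1 = 80.
G_1 = 80. HB_3(80) = 2·3^3 + 2·3^2 + 2·3 + 2. Bump = 554. G_2 = 553.
G_2 = 553. HB_4(553) = 2·4^4 + 2·4^2 + 2·4 + 1. Bump = 6311. G_3 = 6310.

553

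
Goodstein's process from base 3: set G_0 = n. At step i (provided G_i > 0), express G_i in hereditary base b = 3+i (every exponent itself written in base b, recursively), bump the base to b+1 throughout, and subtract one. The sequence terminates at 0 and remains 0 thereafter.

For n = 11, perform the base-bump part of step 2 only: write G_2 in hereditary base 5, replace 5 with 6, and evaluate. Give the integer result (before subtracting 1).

36

G_0 = 11. HB_3(11) = 3^2 + 2. Bump = 18. G_1 = 17.
G_1 = 17. HB_4(17) = 4^2 + 1. Bump = 26. G_2 = 25.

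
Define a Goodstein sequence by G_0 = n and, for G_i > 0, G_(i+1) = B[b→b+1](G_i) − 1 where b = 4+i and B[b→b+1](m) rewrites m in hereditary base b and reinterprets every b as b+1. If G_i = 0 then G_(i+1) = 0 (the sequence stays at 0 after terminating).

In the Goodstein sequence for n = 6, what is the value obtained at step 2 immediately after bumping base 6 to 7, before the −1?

7

base 4: 6 = 4 + 2; at 5: 5 + 2 = 7; next = 6
base 5: 6 = 5 + 1; at 6: 6 + 1 = 7; next = 6
base 6: 6 = 6; at 7: 7 = 7; next = 6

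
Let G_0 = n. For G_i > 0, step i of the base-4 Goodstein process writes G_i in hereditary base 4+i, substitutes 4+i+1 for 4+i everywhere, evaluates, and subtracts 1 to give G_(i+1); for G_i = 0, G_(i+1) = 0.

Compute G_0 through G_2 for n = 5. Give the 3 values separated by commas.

5 —HB4→ 4 + 1 —bump→ 5 + 1 = 6 —(−1)→ 5
5 —HB5→ 5 —bump→ 6 = 6 —(−1)→ 5

5, 5, 5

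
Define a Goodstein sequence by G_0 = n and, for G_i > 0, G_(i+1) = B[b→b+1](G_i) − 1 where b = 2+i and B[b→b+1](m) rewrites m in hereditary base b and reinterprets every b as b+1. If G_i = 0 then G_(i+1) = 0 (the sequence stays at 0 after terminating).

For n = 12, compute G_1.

base 2: 12 = 2^(2 + 1) + 2^2; at 3: 3^(3 + 1) + 3^3 = 108; next = 107
base 3: 107 = 3^(3 + 1) + 2·3^2 + 2·3 + 2; at 4: 4^(4 + 1) + 2·4^2 + 2·4 + 2 = 1066; next = 1065

107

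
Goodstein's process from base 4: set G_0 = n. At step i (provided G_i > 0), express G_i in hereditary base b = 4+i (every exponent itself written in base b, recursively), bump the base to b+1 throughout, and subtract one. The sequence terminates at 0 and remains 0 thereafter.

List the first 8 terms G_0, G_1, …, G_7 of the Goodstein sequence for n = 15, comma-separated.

15, 17, 19, 21, 23, 24, 25, 26

i=0: 15 = 3·4 + 3 (b=4); 4→5: 3·5 + 3 = 18; 18−1 = 17
i=1: 17 = 3·5 + 2 (b=5); 5→6: 3·6 + 2 = 20; 20−1 = 19
i=2: 19 = 3·6 + 1 (b=6); 6→7: 3·7 + 1 = 22; 22−1 = 21
i=3: 21 = 3·7 (b=7); 7→8: 3·8 = 24; 24−1 = 23
i=4: 23 = 2·8 + 7 (b=8); 8→9: 2·9 + 7 = 25; 25−1 = 24
i=5: 24 = 2·9 + 6 (b=9); 9→10: 2·10 + 6 = 26; 26−1 = 25
i=6: 25 = 2·10 + 5 (b=10); 10→11: 2·11 + 5 = 27; 27−1 = 26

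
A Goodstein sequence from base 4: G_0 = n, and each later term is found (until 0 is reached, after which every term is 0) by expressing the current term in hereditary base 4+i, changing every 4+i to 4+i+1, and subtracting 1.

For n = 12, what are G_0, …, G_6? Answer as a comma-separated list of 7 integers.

12, 14, 15, 16, 17, 18, 19

step 0: 12 = 3·4; sub 5 for 4: 3·5; = 15; G_1 = 15−1 = 14
step 1: 14 = 2·5 + 4; sub 6 for 5: 2·6 + 4; = 16; G_2 = 16−1 = 15
step 2: 15 = 2·6 + 3; sub 7 for 6: 2·7 + 3; = 17; G_3 = 17−1 = 16
step 3: 16 = 2·7 + 2; sub 8 for 7: 2·8 + 2; = 18; G_4 = 18−1 = 17
step 4: 17 = 2·8 + 1; sub 9 for 8: 2·9 + 1; = 19; G_5 = 19−1 = 18
step 5: 18 = 2·9; sub 10 for 9: 2·10; = 20; G_6 = 20−1 = 19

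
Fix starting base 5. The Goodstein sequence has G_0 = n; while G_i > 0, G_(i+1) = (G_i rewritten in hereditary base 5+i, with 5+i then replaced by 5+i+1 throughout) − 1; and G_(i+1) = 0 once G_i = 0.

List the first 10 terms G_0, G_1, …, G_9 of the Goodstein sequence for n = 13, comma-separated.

G_0=13  [base 5] 2·5 + 3  →[5↦6]→  2·6 + 3 = 15  −1 ⇒ G_1=14
G_1=14  [base 6] 2·6 + 2  →[6↦7]→  2·7 + 2 = 16  −1 ⇒ G_2=15
G_2=15  [base 7] 2·7 + 1  →[7↦8]→  2·8 + 1 = 17  −1 ⇒ G_3=16
G_3=16  [base 8] 2·8  →[8↦9]→  2·9 = 18  −1 ⇒ G_4=17
G_4=17  [base 9] 9 + 8  →[9↦10]→  10 + 8 = 18  −1 ⇒ G_5=17
G_5=17  [base 10] 10 + 7  →[10↦11]→  11 + 7 = 18  −1 ⇒ G_6=17
G_6=17  [base 11] 11 + 6  →[11↦12]→  12 + 6 = 18  −1 ⇒ G_7=17
G_7=17  [base 12] 12 + 5  →[12↦13]→  13 + 5 = 18  −1 ⇒ G_8=17
G_8=17  [base 13] 13 + 4  →[13↦14]→  14 + 4 = 18  −1 ⇒ G_9=17

13, 14, 15, 16, 17, 17, 17, 17, 17, 17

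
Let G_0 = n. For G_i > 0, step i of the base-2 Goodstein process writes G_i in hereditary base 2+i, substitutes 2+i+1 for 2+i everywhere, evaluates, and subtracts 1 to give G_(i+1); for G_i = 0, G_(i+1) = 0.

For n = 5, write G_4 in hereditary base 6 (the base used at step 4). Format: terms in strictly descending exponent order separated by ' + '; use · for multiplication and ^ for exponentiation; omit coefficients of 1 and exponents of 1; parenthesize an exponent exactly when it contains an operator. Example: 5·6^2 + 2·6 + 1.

3·6^3 + 3·6^2 + 3·6 + 1

5 —HB2→ 2^2 + 1 —bump→ 3^3 + 1 = 28 —(−1)→ 27
27 —HB3→ 3^3 —bump→ 4^4 = 256 —(−1)→ 255
255 —HB4→ 3·4^3 + 3·4^2 + 3·4 + 3 —bump→ 3·5^3 + 3·5^2 + 3·5 + 3 = 468 —(−1)→ 467
467 —HB5→ 3·5^3 + 3·5^2 + 3·5 + 2 —bump→ 3·6^3 + 3·6^2 + 3·6 + 2 = 776 —(−1)→ 775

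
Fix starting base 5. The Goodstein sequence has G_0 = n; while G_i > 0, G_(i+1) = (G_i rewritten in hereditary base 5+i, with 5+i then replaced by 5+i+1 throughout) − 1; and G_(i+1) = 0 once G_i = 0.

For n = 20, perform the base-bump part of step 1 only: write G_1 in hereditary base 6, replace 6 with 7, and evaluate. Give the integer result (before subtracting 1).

26

i=0: 20 = 4·5 (b=5); 5→6: 4·6 = 24; 24−1 = 23
i=1: 23 = 3·6 + 5 (b=6); 6→7: 3·7 + 5 = 26; 26−1 = 25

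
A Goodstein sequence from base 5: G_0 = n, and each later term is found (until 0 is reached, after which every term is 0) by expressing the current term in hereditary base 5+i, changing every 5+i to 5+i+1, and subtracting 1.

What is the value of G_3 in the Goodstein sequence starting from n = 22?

31

i=0: 22 = 4·5 + 2 (b=5); 5→6: 4·6 + 2 = 26; 26−1 = 25
i=1: 25 = 4·6 + 1 (b=6); 6→7: 4·7 + 1 = 29; 29−1 = 28
i=2: 28 = 4·7 (b=7); 7→8: 4·8 = 32; 32−1 = 31
i=3: 31 = 3·8 + 7 (b=8); 8→9: 3·9 + 7 = 34; 34−1 = 33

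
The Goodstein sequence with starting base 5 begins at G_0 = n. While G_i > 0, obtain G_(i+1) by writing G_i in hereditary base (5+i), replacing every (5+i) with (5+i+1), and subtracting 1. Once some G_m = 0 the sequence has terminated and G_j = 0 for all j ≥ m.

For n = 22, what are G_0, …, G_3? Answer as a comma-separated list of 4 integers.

step 0: 22 = 4·5 + 2; sub 6 for 5: 4·6 + 2; = 26; G_1 = 26−1 = 25
step 1: 25 = 4·6 + 1; sub 7 for 6: 4·7 + 1; = 29; G_2 = 29−1 = 28
step 2: 28 = 4·7; sub 8 for 7: 4·8; = 32; G_3 = 32−1 = 31

22, 25, 28, 31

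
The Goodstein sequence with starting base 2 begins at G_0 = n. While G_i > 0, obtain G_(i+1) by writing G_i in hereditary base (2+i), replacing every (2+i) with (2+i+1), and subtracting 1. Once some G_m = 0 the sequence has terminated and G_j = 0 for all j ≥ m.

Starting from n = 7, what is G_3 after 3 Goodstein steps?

3127

base 2: 7 = 2^2 + 2 + 1; at 3: 3^3 + 3 + 1 = 31; next = 30
base 3: 30 = 3^3 + 3; at 4: 4^4 + 4 = 260; next = 259
base 4: 259 = 4^4 + 3; at 5: 5^5 + 3 = 3128; next = 3127
base 5: 3127 = 5^5 + 2; at 6: 6^6 + 2 = 46658; next = 46657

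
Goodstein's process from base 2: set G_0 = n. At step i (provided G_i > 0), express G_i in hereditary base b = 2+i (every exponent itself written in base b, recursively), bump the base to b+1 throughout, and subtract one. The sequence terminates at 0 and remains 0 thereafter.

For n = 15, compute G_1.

base 2: 15 = 2^(2 + 1) + 2^2 + 2 + 1; at 3: 3^(3 + 1) + 3^3 + 3 + 1 = 112; next = 111
base 3: 111 = 3^(3 + 1) + 3^3 + 3; at 4: 4^(4 + 1) + 4^4 + 4 = 1284; next = 1283

111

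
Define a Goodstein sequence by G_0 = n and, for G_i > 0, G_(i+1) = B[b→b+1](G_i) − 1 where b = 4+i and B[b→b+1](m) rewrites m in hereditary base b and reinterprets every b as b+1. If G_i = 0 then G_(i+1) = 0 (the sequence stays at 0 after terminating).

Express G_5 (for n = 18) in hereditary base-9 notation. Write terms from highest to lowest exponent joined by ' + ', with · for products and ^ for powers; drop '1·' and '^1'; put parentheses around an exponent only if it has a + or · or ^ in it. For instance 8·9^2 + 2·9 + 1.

G_0=18  [base 4] 4^2 + 2  →[4↦5]→  5^2 + 2 = 27  −1 ⇒ G_1=26
G_1=26  [base 5] 5^2 + 1  →[5↦6]→  6^2 + 1 = 37  −1 ⇒ G_2=36
G_2=36  [base 6] 6^2  →[6↦7]→  7^2 = 49  −1 ⇒ G_3=48
G_3=48  [base 7] 6·7 + 6  →[7↦8]→  6·8 + 6 = 54  −1 ⇒ G_4=53
G_4=53  [base 8] 6·8 + 5  →[8↦9]→  6·9 + 5 = 59  −1 ⇒ G_5=58
G_5=58  [base 9] 6·9 + 4  →[9↦10]→  6·10 + 4 = 64  −1 ⇒ G_6=63

6·9 + 4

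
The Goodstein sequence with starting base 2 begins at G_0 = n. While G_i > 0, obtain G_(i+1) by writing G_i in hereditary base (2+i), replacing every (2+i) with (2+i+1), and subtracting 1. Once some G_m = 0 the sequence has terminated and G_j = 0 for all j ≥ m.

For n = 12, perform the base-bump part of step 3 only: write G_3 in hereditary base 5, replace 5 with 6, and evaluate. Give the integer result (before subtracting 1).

base 2: 12 = 2^(2 + 1) + 2^2; at 3: 3^(3 + 1) + 3^3 = 108; next = 107
base 3: 107 = 3^(3 + 1) + 2·3^2 + 2·3 + 2; at 4: 4^(4 + 1) + 2·4^2 + 2·4 + 2 = 1066; next = 1065
base 4: 1065 = 4^(4 + 1) + 2·4^2 + 2·4 + 1; at 5: 5^(5 + 1) + 2·5^2 + 2·5 + 1 = 15686; next = 15685
base 5: 15685 = 5^(5 + 1) + 2·5^2 + 2·5; at 6: 6^(6 + 1) + 2·6^2 + 2·6 = 280020; next = 280019

280020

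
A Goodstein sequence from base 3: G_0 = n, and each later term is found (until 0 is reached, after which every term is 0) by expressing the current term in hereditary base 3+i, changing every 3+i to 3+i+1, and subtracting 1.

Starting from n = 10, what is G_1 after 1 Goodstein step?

16

step 0: 10 = 3^2 + 1; sub 4 for 3: 4^2 + 1; = 17; G_1 = 17−1 = 16
step 1: 16 = 4^2; sub 5 for 4: 5^2; = 25; G_2 = 25−1 = 24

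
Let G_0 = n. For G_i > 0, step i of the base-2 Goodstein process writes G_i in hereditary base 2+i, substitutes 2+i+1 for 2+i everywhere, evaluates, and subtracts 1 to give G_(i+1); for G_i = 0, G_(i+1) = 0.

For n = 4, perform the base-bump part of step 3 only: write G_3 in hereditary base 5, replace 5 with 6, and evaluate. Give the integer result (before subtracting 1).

i=0: 4 = 2^2 (b=2); 2→3: 3^3 = 27; 27−1 = 26
i=1: 26 = 2·3^2 + 2·3 + 2 (b=3); 3→4: 2·4^2 + 2·4 + 2 = 42; 42−1 = 41
i=2: 41 = 2·4^2 + 2·4 + 1 (b=4); 4→5: 2·5^2 + 2·5 + 1 = 61; 61−1 = 60
i=3: 60 = 2·5^2 + 2·5 (b=5); 5→6: 2·6^2 + 2·6 = 84; 84−1 = 83

84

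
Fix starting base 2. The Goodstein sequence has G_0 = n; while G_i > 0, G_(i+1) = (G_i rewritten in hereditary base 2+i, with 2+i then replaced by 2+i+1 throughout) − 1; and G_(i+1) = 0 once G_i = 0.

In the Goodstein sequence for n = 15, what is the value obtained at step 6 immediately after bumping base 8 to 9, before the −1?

G_0 = 15. HB_2(15) = 2^(2 + 1) + 2^2 + 2 + 1. Bump = 112. G_1 = 111.
G_1 = 111. HB_3(111) = 3^(3 + 1) + 3^3 + 3. Bump = 1284. G_2 = 1283.
G_2 = 1283. HB_4(1283) = 4^(4 + 1) + 4^4 + 3. Bump = 18753. G_3 = 18752.
G_3 = 18752. HB_5(18752) = 5^(5 + 1) + 5^5 + 2. Bump = 326594. G_4 = 326593.
G_4 = 326593. HB_6(326593) = 6^(6 + 1) + 6^6 + 1. Bump = 6588345. G_5 = 6588344.
G_5 = 6588344. HB_7(6588344) = 7^(7 + 1) + 7^7. Bump = 150994944. G_6 = 150994943.

3524450281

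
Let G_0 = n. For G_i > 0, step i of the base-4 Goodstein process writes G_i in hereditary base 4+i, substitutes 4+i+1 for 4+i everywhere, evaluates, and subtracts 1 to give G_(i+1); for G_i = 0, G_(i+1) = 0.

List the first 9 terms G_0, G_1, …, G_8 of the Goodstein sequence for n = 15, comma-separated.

15, 17, 19, 21, 23, 24, 25, 26, 27

G_0=15  [base 4] 3·4 + 3  →[4↦5]→  3·5 + 3 = 18  −1 ⇒ G_1=17
G_1=17  [base 5] 3·5 + 2  →[5↦6]→  3·6 + 2 = 20  −1 ⇒ G_2=19
G_2=19  [base 6] 3·6 + 1  →[6↦7]→  3·7 + 1 = 22  −1 ⇒ G_3=21
G_3=21  [base 7] 3·7  →[7↦8]→  3·8 = 24  −1 ⇒ G_4=23
G_4=23  [base 8] 2·8 + 7  →[8↦9]→  2·9 + 7 = 25  −1 ⇒ G_5=24
G_5=24  [base 9] 2·9 + 6  →[9↦10]→  2·10 + 6 = 26  −1 ⇒ G_6=25
G_6=25  [base 10] 2·10 + 5  →[10↦11]→  2·11 + 5 = 27  −1 ⇒ G_7=26
G_7=26  [base 11] 2·11 + 4  →[11↦12]→  2·12 + 4 = 28  −1 ⇒ G_8=27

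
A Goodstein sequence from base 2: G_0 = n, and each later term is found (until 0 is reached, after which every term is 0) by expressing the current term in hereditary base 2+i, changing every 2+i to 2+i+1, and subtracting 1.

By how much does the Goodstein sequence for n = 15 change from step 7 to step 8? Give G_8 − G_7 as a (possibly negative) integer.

96553327495

G_0 = 15. HB_2(15) = 2^(2 + 1) + 2^2 + 2 + 1. Bump = 112. G_1 = 111.
G_1 = 111. HB_3(111) = 3^(3 + 1) + 3^3 + 3. Bump = 1284. G_2 = 1283.
G_2 = 1283. HB_4(1283) = 4^(4 + 1) + 4^4 + 3. Bump = 18753. G_3 = 18752.
G_3 = 18752. HB_5(18752) = 5^(5 + 1) + 5^5 + 2. Bump = 326594. G_4 = 326593.
G_4 = 326593. HB_6(326593) = 6^(6 + 1) + 6^6 + 1. Bump = 6588345. G_5 = 6588344.
G_5 = 6588344. HB_7(6588344) = 7^(7 + 1) + 7^7. Bump = 150994944. G_6 = 150994943.
G_6 = 150994943. HB_8(150994943) = 8^(8 + 1) + 7·8^7 + 7·8^6 + 7·8^5 + 7·8^4 + 7·8^3 + 7·8^2 + 7·8 + 7. Bump = 3524450281. G_7 = 3524450280.
G_7 = 3524450280. HB_9(3524450280) = 9^(9 + 1) + 7·9^7 + 7·9^6 + 7·9^5 + 7·9^4 + 7·9^3 + 7·9^2 + 7·9 + 6. Bump = 100077777776. G_8 = 100077777775.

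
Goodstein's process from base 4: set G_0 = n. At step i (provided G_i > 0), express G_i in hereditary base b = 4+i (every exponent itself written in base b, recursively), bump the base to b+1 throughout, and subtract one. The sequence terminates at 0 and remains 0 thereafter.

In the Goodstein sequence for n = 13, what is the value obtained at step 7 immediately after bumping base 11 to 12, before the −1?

G_0=13  [base 4] 3·4 + 1  →[4↦5]→  3·5 + 1 = 16  −1 ⇒ G_1=15
G_1=15  [base 5] 3·5  →[5↦6]→  3·6 = 18  −1 ⇒ G_2=17
G_2=17  [base 6] 2·6 + 5  →[6↦7]→  2·7 + 5 = 19  −1 ⇒ G_3=18
G_3=18  [base 7] 2·7 + 4  →[7↦8]→  2·8 + 4 = 20  −1 ⇒ G_4=19
G_4=19  [base 8] 2·8 + 3  →[8↦9]→  2·9 + 3 = 21  −1 ⇒ G_5=20
G_5=20  [base 9] 2·9 + 2  →[9↦10]→  2·10 + 2 = 22  −1 ⇒ G_6=21
G_6=21  [base 10] 2·10 + 1  →[10↦11]→  2·11 + 1 = 23  −1 ⇒ G_7=22
G_7=22  [base 11] 2·11  →[11↦12]→  2·12 = 24  −1 ⇒ G_8=23

24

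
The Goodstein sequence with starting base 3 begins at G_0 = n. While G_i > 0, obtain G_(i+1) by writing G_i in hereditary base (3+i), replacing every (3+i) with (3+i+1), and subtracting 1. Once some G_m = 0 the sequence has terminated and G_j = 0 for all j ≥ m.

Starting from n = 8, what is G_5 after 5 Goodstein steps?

base 3: 8 = 2·3 + 2; at 4: 2·4 + 2 = 10; next = 9
base 4: 9 = 2·4 + 1; at 5: 2·5 + 1 = 11; next = 10
base 5: 10 = 2·5; at 6: 2·6 = 12; next = 11
base 6: 11 = 6 + 5; at 7: 7 + 5 = 12; next = 11
base 7: 11 = 7 + 4; at 8: 8 + 4 = 12; next = 11

11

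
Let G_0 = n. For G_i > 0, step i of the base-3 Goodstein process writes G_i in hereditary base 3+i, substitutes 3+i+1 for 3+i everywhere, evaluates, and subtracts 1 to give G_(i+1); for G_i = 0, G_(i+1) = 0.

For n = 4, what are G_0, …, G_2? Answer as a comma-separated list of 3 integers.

4, 4, 4

G_0=4  [base 3] 3 + 1  →[3↦4]→  4 + 1 = 5  −1 ⇒ G_1=4
G_1=4  [base 4] 4  →[4↦5]→  5 = 5  −1 ⇒ G_2=4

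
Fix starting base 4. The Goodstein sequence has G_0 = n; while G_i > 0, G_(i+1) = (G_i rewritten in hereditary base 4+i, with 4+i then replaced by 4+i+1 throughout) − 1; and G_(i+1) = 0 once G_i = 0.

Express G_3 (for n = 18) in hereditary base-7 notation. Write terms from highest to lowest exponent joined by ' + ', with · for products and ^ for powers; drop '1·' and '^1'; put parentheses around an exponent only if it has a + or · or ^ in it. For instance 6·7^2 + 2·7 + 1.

G_0 = 18. HB_4(18) = 4^2 + 2. Bump = 27. G_1 = 26.
G_1 = 26. HB_5(26) = 5^2 + 1. Bump = 37. G_2 = 36.
G_2 = 36. HB_6(36) = 6^2. Bump = 49. G_3 = 48.

6·7 + 6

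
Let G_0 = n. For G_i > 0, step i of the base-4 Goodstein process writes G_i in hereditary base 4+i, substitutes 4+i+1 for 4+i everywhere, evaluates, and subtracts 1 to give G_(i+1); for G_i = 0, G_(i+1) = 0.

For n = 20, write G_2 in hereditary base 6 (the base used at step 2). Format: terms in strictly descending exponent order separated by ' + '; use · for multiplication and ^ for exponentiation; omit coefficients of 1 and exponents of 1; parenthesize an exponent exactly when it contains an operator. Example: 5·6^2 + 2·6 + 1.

[0] 20 ≡ 4^2 + 4 (base 4). Lift 5: 30. −1: 29.
[1] 29 ≡ 5^2 + 4 (base 5). Lift 6: 40. −1: 39.
[2] 39 ≡ 6^2 + 3 (base 6). Lift 7: 52. −1: 51.

6^2 + 3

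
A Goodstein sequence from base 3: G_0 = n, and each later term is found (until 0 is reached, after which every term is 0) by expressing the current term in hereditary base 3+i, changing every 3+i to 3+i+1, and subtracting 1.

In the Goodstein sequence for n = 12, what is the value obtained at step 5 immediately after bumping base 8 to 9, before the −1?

70

G_0=12  [base 3] 3^2 + 3  →[3↦4]→  4^2 + 4 = 20  −1 ⇒ G_1=19
G_1=19  [base 4] 4^2 + 3  →[4↦5]→  5^2 + 3 = 28  −1 ⇒ G_2=27
G_2=27  [base 5] 5^2 + 2  →[5↦6]→  6^2 + 2 = 38  −1 ⇒ G_3=37
G_3=37  [base 6] 6^2 + 1  →[6↦7]→  7^2 + 1 = 50  −1 ⇒ G_4=49
G_4=49  [base 7] 7^2  →[7↦8]→  8^2 = 64  −1 ⇒ G_5=63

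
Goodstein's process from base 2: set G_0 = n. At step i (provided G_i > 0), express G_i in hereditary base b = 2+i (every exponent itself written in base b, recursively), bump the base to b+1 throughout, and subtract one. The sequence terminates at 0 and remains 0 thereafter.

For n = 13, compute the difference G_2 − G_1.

1171

base 2: 13 = 2^(2 + 1) + 2^2 + 1; at 3: 3^(3 + 1) + 3^3 + 1 = 109; next = 108
base 3: 108 = 3^(3 + 1) + 3^3; at 4: 4^(4 + 1) + 4^4 = 1280; next = 1279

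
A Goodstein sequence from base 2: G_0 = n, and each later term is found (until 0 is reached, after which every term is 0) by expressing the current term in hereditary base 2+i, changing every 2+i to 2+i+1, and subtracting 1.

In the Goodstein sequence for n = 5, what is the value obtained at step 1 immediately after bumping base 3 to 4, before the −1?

5 —HB2→ 2^2 + 1 —bump→ 3^3 + 1 = 28 —(−1)→ 27
27 —HB3→ 3^3 —bump→ 4^4 = 256 —(−1)→ 255

256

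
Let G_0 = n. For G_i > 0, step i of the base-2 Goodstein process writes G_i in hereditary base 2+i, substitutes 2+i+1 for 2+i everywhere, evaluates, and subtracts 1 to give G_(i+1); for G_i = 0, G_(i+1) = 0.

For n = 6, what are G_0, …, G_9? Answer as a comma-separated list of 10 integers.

step 0: 6 = 2^2 + 2; sub 3 for 2: 3^3 + 3; = 30; G_1 = 30−1 = 29
step 1: 29 = 3^3 + 2; sub 4 for 3: 4^4 + 2; = 258; G_2 = 258−1 = 257
step 2: 257 = 4^4 + 1; sub 5 for 4: 5^5 + 1; = 3126; G_3 = 3126−1 = 3125
step 3: 3125 = 5^5; sub 6 for 5: 6^6; = 46656; G_4 = 46656−1 = 46655
step 4: 46655 = 5·6^5 + 5·6^4 + 5·6^3 + 5·6^2 + 5·6 + 5; sub 7 for 6: 5·7^5 + 5·7^4 + 5·7^3 + 5·7^2 + 5·7 + 5; = 98040; G_5 = 98040−1 = 98039
step 5: 98039 = 5·7^5 + 5·7^4 + 5·7^3 + 5·7^2 + 5·7 + 4; sub 8 for 7: 5·8^5 + 5·8^4 + 5·8^3 + 5·8^2 + 5·8 + 4; = 187244; G_6 = 187244−1 = 187243
step 6: 187243 = 5·8^5 + 5·8^4 + 5·8^3 + 5·8^2 + 5·8 + 3; sub 9 for 8: 5·9^5 + 5·9^4 + 5·9^3 + 5·9^2 + 5·9 + 3; = 332148; G_7 = 332148−1 = 332147
step 7: 332147 = 5·9^5 + 5·9^4 + 5·9^3 + 5·9^2 + 5·9 + 2; sub 10 for 9: 5·10^5 + 5·10^4 + 5·10^3 + 5·10^2 + 5·10 + 2; = 555552; G_8 = 555552−1 = 555551
step 8: 555551 = 5·10^5 + 5·10^4 + 5·10^3 + 5·10^2 + 5·10 + 1; sub 11 for 10: 5·11^5 + 5·11^4 + 5·11^3 + 5·11^2 + 5·11 + 1; = 885776; G_9 = 885776−1 = 885775

6, 29, 257, 3125, 46655, 98039, 187243, 332147, 555551, 885775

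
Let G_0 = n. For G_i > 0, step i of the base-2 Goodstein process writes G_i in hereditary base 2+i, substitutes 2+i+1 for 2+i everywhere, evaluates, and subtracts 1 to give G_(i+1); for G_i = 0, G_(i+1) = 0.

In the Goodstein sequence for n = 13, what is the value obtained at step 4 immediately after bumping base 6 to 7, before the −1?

step 0: 13 = 2^(2 + 1) + 2^2 + 1; sub 3 for 2: 3^(3 + 1) + 3^3 + 1; = 109; G_1 = 109−1 = 108
step 1: 108 = 3^(3 + 1) + 3^3; sub 4 for 3: 4^(4 + 1) + 4^4; = 1280; G_2 = 1280−1 = 1279
step 2: 1279 = 4^(4 + 1) + 3·4^3 + 3·4^2 + 3·4 + 3; sub 5 for 4: 5^(5 + 1) + 3·5^3 + 3·5^2 + 3·5 + 3; = 16093; G_3 = 16093−1 = 16092
step 3: 16092 = 5^(5 + 1) + 3·5^3 + 3·5^2 + 3·5 + 2; sub 6 for 5: 6^(6 + 1) + 3·6^3 + 3·6^2 + 3·6 + 2; = 280712; G_4 = 280712−1 = 280711

5765999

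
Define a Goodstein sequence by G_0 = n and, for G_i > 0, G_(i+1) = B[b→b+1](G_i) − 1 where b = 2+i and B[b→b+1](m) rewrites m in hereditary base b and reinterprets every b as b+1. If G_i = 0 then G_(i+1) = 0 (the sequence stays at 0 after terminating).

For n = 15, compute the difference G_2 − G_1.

1172

step 0: 15 = 2^(2 + 1) + 2^2 + 2 + 1; sub 3 for 2: 3^(3 + 1) + 3^3 + 3 + 1; = 112; G_1 = 112−1 = 111
step 1: 111 = 3^(3 + 1) + 3^3 + 3; sub 4 for 3: 4^(4 + 1) + 4^4 + 4; = 1284; G_2 = 1284−1 = 1283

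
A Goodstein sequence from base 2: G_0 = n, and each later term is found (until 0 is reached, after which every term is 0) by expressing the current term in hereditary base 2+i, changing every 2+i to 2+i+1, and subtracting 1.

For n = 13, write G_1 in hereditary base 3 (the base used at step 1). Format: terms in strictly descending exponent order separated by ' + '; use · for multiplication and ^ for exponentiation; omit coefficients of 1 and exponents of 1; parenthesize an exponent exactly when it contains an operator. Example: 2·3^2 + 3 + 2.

3^(3 + 1) + 3^3

G_0=13  [base 2] 2^(2 + 1) + 2^2 + 1  →[2↦3]→  3^(3 + 1) + 3^3 + 1 = 109  −1 ⇒ G_1=108
G_1=108  [base 3] 3^(3 + 1) + 3^3  →[3↦4]→  4^(4 + 1) + 4^4 = 1280  −1 ⇒ G_2=1279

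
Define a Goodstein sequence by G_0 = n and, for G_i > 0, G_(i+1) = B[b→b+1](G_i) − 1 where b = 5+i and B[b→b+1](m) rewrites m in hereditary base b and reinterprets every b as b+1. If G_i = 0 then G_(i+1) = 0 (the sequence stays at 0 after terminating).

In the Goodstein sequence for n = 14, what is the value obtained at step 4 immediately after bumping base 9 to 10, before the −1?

20

step 0: 14 = 2·5 + 4; sub 6 for 5: 2·6 + 4; = 16; G_1 = 16−1 = 15
step 1: 15 = 2·6 + 3; sub 7 for 6: 2·7 + 3; = 17; G_2 = 17−1 = 16
step 2: 16 = 2·7 + 2; sub 8 for 7: 2·8 + 2; = 18; G_3 = 18−1 = 17
step 3: 17 = 2·8 + 1; sub 9 for 8: 2·9 + 1; = 19; G_4 = 19−1 = 18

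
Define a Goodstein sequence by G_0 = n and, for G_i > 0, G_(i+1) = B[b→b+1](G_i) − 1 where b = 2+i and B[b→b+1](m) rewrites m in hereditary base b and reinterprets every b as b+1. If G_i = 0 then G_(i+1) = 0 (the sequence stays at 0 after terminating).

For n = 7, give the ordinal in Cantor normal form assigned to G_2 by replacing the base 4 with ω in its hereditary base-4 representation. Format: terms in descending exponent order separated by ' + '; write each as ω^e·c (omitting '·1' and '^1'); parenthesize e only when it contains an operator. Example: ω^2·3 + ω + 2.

step 0: 7 = 2^2 + 2 + 1; sub 3 for 2: 3^3 + 3 + 1; = 31; G_1 = 31−1 = 30
step 1: 30 = 3^3 + 3; sub 4 for 3: 4^4 + 4; = 260; G_2 = 260−1 = 259
step 2: 259 = 4^4 + 3; sub 5 for 4: 5^5 + 3; = 3128; G_3 = 3128−1 = 3127

ω^ω + 3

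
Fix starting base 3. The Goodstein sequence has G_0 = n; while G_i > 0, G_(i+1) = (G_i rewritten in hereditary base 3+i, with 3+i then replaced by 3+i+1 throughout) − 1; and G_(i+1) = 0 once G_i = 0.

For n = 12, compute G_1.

19

12 —HB3→ 3^2 + 3 —bump→ 4^2 + 4 = 20 —(−1)→ 19
19 —HB4→ 4^2 + 3 —bump→ 5^2 + 3 = 28 —(−1)→ 27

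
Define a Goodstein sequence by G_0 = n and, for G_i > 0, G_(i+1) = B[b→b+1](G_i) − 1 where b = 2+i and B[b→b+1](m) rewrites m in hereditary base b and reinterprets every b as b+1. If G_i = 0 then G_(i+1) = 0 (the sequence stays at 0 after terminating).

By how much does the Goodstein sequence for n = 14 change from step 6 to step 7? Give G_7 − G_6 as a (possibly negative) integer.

i=0: 14 = 2^(2 + 1) + 2^2 + 2 (b=2); 2→3: 3^(3 + 1) + 3^3 + 3 = 111; 111−1 = 110
i=1: 110 = 3^(3 + 1) + 3^3 + 2 (b=3); 3→4: 4^(4 + 1) + 4^4 + 2 = 1282; 1282−1 = 1281
i=2: 1281 = 4^(4 + 1) + 4^4 + 1 (b=4); 4→5: 5^(5 + 1) + 5^5 + 1 = 18751; 18751−1 = 18750
i=3: 18750 = 5^(5 + 1) + 5^5 (b=5); 5→6: 6^(6 + 1) + 6^6 = 326592; 326592−1 = 326591
i=4: 326591 = 6^(6 + 1) + 5·6^5 + 5·6^4 + 5·6^3 + 5·6^2 + 5·6 + 5 (b=6); 6→7: 7^(7 + 1) + 5·7^5 + 5·7^4 + 5·7^3 + 5·7^2 + 5·7 + 5 = 5862841; 5862841−1 = 5862840
i=5: 5862840 = 7^(7 + 1) + 5·7^5 + 5·7^4 + 5·7^3 + 5·7^2 + 5·7 + 4 (b=7); 7→8: 8^(8 + 1) + 5·8^5 + 5·8^4 + 5·8^3 + 5·8^2 + 5·8 + 4 = 134404972; 134404972−1 = 134404971
i=6: 134404971 = 8^(8 + 1) + 5·8^5 + 5·8^4 + 5·8^3 + 5·8^2 + 5·8 + 3 (b=8); 8→9: 9^(9 + 1) + 5·9^5 + 5·9^4 + 5·9^3 + 5·9^2 + 5·9 + 3 = 3487116549; 3487116549−1 = 3487116548

3352711577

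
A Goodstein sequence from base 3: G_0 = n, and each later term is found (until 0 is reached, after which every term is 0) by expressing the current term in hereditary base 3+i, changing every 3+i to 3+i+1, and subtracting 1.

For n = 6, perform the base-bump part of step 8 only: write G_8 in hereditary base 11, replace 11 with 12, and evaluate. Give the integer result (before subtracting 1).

G_0 = 6. HB_3(6) = 2·3. Bump = 8. G_1 = 7.
G_1 = 7. HB_4(7) = 4 + 3. Bump = 8. G_2 = 7.
G_2 = 7. HB_5(7) = 5 + 2. Bump = 8. G_3 = 7.
G_3 = 7. HB_6(7) = 6 + 1. Bump = 8. G_4 = 7.
G_4 = 7. HB_7(7) = 7. Bump = 8. G_5 = 7.
G_5 = 7. HB_8(7) = 7. Bump = 7. G_6 = 6.
G_6 = 6. HB_9(6) = 6. Bump = 6. G_7 = 5.
G_7 = 5. HB_10(5) = 5. Bump = 5. G_8 = 4.
G_8 = 4. HB_11(4) = 4. Bump = 4. G_9 = 3.

4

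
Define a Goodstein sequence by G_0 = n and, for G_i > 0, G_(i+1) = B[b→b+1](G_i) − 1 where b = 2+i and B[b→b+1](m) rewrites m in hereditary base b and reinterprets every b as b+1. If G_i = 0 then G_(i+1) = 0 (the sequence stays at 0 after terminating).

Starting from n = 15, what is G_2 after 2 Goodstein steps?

i=0: 15 = 2^(2 + 1) + 2^2 + 2 + 1 (b=2); 2→3: 3^(3 + 1) + 3^3 + 3 + 1 = 112; 112−1 = 111
i=1: 111 = 3^(3 + 1) + 3^3 + 3 (b=3); 3→4: 4^(4 + 1) + 4^4 + 4 = 1284; 1284−1 = 1283
i=2: 1283 = 4^(4 + 1) + 4^4 + 3 (b=4); 4→5: 5^(5 + 1) + 5^5 + 3 = 18753; 18753−1 = 18752

1283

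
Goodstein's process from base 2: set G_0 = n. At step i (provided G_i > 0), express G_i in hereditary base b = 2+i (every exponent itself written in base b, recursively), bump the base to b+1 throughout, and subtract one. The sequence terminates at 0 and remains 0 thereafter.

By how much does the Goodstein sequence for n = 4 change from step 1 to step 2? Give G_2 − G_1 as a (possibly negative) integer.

step 0: 4 = 2^2; sub 3 for 2: 3^3; = 27; G_1 = 27−1 = 26
step 1: 26 = 2·3^2 + 2·3 + 2; sub 4 for 3: 2·4^2 + 2·4 + 2; = 42; G_2 = 42−1 = 41

15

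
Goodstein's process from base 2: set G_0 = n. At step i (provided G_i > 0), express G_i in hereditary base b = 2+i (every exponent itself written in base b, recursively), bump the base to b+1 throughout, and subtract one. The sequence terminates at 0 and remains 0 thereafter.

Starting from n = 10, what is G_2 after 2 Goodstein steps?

(0) 10|_2 = 2^(2 + 1) + 2 ↦ 3^(3 + 1) + 3|_3 = 84 ⇒ 83
(1) 83|_3 = 3^(3 + 1) + 2 ↦ 4^(4 + 1) + 2|_4 = 1026 ⇒ 1025

1025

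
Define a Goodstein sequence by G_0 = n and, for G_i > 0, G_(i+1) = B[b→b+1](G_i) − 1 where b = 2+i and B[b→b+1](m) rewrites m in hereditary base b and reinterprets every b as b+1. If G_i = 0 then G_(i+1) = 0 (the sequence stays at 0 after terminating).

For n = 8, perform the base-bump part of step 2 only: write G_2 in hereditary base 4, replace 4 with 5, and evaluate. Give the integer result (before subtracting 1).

(0) 8|_2 = 2^(2 + 1) ↦ 3^(3 + 1)|_3 = 81 ⇒ 80
(1) 80|_3 = 2·3^3 + 2·3^2 + 2·3 + 2 ↦ 2·4^4 + 2·4^2 + 2·4 + 2|_4 = 554 ⇒ 553
(2) 553|_4 = 2·4^4 + 2·4^2 + 2·4 + 1 ↦ 2·5^5 + 2·5^2 + 2·5 + 1|_5 = 6311 ⇒ 6310

6311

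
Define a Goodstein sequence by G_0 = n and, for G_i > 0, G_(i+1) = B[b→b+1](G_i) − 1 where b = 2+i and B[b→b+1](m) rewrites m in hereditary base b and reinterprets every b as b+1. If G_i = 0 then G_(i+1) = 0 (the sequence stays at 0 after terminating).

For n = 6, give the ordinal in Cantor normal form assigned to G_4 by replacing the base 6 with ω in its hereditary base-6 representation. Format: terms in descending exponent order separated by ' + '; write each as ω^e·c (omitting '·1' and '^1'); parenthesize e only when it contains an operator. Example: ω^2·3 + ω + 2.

i=0: 6 = 2^2 + 2 (b=2); 2→3: 3^3 + 3 = 30; 30−1 = 29
i=1: 29 = 3^3 + 2 (b=3); 3→4: 4^4 + 2 = 258; 258−1 = 257
i=2: 257 = 4^4 + 1 (b=4); 4→5: 5^5 + 1 = 3126; 3126−1 = 3125
i=3: 3125 = 5^5 (b=5); 5→6: 6^6 = 46656; 46656−1 = 46655
i=4: 46655 = 5·6^5 + 5·6^4 + 5·6^3 + 5·6^2 + 5·6 + 5 (b=6); 6→7: 5·7^5 + 5·7^4 + 5·7^3 + 5·7^2 + 5·7 + 5 = 98040; 98040−1 = 98039

ω^5·5 + ω^4·5 + ω^3·5 + ω^2·5 + ω·5 + 5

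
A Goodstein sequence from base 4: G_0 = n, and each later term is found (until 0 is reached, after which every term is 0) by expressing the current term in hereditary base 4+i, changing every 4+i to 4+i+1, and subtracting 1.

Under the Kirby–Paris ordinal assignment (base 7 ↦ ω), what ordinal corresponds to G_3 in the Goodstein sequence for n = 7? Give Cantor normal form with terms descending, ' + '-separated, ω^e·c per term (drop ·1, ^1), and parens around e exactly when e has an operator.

7 —HB4→ 4 + 3 —bump→ 5 + 3 = 8 —(−1)→ 7
7 —HB5→ 5 + 2 —bump→ 6 + 2 = 8 —(−1)→ 7
7 —HB6→ 6 + 1 —bump→ 7 + 1 = 8 —(−1)→ 7
7 —HB7→ 7 —bump→ 8 = 8 —(−1)→ 7

ω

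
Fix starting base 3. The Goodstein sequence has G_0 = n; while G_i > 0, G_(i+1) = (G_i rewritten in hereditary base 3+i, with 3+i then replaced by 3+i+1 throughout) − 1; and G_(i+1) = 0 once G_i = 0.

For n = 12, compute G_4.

12 —HB3→ 3^2 + 3 —bump→ 4^2 + 4 = 20 —(−1)→ 19
19 —HB4→ 4^2 + 3 —bump→ 5^2 + 3 = 28 —(−1)→ 27
27 —HB5→ 5^2 + 2 —bump→ 6^2 + 2 = 38 —(−1)→ 37
37 —HB6→ 6^2 + 1 —bump→ 7^2 + 1 = 50 —(−1)→ 49
49 —HB7→ 7^2 —bump→ 8^2 = 64 —(−1)→ 63

49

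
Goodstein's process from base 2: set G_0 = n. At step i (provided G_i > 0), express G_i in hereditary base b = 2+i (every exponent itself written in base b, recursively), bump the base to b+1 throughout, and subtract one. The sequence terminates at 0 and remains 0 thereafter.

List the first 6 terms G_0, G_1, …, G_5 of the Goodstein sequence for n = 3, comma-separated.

3, 3, 3, 2, 1, 0

[0] 3 ≡ 2 + 1 (base 2). Lift 3: 4. −1: 3.
[1] 3 ≡ 3 (base 3). Lift 4: 4. −1: 3.
[2] 3 ≡ 3 (base 4). Lift 5: 3. −1: 2.
[3] 2 ≡ 2 (base 5). Lift 6: 2. −1: 1.
[4] 1 ≡ 1 (base 6). Lift 7: 1. −1: 0.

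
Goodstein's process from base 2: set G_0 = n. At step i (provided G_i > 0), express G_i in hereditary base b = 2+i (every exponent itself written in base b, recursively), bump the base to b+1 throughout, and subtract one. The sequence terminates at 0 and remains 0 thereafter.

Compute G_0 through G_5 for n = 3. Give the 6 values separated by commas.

step 0: 3 = 2 + 1; sub 3 for 2: 3 + 1; = 4; G_1 = 4−1 = 3
step 1: 3 = 3; sub 4 for 3: 4; = 4; G_2 = 4−1 = 3
step 2: 3 = 3; sub 5 for 4: 3; = 3; G_3 = 3−1 = 2
step 3: 2 = 2; sub 6 for 5: 2; = 2; G_4 = 2−1 = 1
step 4: 1 = 1; sub 7 for 6: 1; = 1; G_5 = 1−1 = 0

3, 3, 3, 2, 1, 0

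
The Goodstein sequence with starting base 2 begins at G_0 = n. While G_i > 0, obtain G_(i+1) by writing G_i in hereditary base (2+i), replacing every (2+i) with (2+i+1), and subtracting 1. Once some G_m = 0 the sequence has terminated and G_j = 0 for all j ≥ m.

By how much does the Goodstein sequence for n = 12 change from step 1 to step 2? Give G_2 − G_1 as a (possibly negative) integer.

i=0: 12 = 2^(2 + 1) + 2^2 (b=2); 2→3: 3^(3 + 1) + 3^3 = 108; 108−1 = 107
i=1: 107 = 3^(3 + 1) + 2·3^2 + 2·3 + 2 (b=3); 3→4: 4^(4 + 1) + 2·4^2 + 2·4 + 2 = 1066; 1066−1 = 1065

958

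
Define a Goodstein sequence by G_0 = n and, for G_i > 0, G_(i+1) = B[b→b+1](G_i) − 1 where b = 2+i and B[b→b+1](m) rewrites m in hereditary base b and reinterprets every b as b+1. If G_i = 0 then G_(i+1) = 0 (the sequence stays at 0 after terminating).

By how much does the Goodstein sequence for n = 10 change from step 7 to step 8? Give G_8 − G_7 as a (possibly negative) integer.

10 —HB2→ 2^(2 + 1) + 2 —bump→ 3^(3 + 1) + 3 = 84 —(−1)→ 83
83 —HB3→ 3^(3 + 1) + 2 —bump→ 4^(4 + 1) + 2 = 1026 —(−1)→ 1025
1025 —HB4→ 4^(4 + 1) + 1 —bump→ 5^(5 + 1) + 1 = 15626 —(−1)→ 15625
15625 —HB5→ 5^(5 + 1) —bump→ 6^(6 + 1) = 279936 —(−1)→ 279935
279935 —HB6→ 5·6^6 + 5·6^5 + 5·6^4 + 5·6^3 + 5·6^2 + 5·6 + 5 —bump→ 5·7^7 + 5·7^5 + 5·7^4 + 5·7^3 + 5·7^2 + 5·7 + 5 = 4215755 —(−1)→ 4215754
4215754 —HB7→ 5·7^7 + 5·7^5 + 5·7^4 + 5·7^3 + 5·7^2 + 5·7 + 4 —bump→ 5·8^8 + 5·8^5 + 5·8^4 + 5·8^3 + 5·8^2 + 5·8 + 4 = 84073324 —(−1)→ 84073323
84073323 —HB8→ 5·8^8 + 5·8^5 + 5·8^4 + 5·8^3 + 5·8^2 + 5·8 + 3 —bump→ 5·9^9 + 5·9^5 + 5·9^4 + 5·9^3 + 5·9^2 + 5·9 + 3 = 1937434593 —(−1)→ 1937434592
1937434592 —HB9→ 5·9^9 + 5·9^5 + 5·9^4 + 5·9^3 + 5·9^2 + 5·9 + 2 —bump→ 5·10^10 + 5·10^5 + 5·10^4 + 5·10^3 + 5·10^2 + 5·10 + 2 = 50000555552 —(−1)→ 50000555551

48063120959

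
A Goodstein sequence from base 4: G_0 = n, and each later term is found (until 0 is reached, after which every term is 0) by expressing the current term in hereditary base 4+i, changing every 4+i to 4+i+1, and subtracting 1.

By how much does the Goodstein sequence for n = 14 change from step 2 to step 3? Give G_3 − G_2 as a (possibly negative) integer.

2

G_0 = 14. HB_4(14) = 3·4 + 2. Bump = 17. G_1 = 16.
G_1 = 16. HB_5(16) = 3·5 + 1. Bump = 19. G_2 = 18.
G_2 = 18. HB_6(18) = 3·6. Bump = 21. G_3 = 20.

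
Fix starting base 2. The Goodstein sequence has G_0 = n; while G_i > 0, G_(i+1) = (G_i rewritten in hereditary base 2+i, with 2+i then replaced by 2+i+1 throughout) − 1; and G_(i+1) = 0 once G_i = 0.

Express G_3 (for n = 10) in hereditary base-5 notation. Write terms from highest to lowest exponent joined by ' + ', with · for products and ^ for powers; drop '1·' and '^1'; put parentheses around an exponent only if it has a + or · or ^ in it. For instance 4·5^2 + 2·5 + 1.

i=0: 10 = 2^(2 + 1) + 2 (b=2); 2→3: 3^(3 + 1) + 3 = 84; 84−1 = 83
i=1: 83 = 3^(3 + 1) + 2 (b=3); 3→4: 4^(4 + 1) + 2 = 1026; 1026−1 = 1025
i=2: 1025 = 4^(4 + 1) + 1 (b=4); 4→5: 5^(5 + 1) + 1 = 15626; 15626−1 = 15625
i=3: 15625 = 5^(5 + 1) (b=5); 5→6: 6^(6 + 1) = 279936; 279936−1 = 279935

5^(5 + 1)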